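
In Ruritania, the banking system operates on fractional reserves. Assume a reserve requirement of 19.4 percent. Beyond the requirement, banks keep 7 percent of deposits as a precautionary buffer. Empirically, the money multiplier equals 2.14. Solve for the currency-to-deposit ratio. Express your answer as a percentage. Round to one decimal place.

Using m = 2.14. From m = (1 + c)/(c + rr + e), rearranging gives 1 + c = m·(c + rr + e), so c·(1 − m) = m·(rr + e) − 1.
Hence c = [m·(rr + e) − 1]/(1 − m) = [2.14 × (0.194 + 0.07) − 1] / (1 − 2.14) ≈ 0.381614.

38.2%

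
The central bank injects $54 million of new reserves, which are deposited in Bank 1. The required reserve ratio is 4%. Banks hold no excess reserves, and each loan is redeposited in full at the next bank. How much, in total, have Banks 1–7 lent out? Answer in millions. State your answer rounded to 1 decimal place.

Bank i lends (1 − rr)^i of the original deposit: Bank 1 lends 54·0.9600 = 51.8400, Bank 2 lends 54·0.9600² = 49.7664, and so on.
Summing a geometric series: total = 54·[0.9600·(1 − 0.9600^7) / (1 − 0.9600)] ≈ 322.1241 million.

$322.1 million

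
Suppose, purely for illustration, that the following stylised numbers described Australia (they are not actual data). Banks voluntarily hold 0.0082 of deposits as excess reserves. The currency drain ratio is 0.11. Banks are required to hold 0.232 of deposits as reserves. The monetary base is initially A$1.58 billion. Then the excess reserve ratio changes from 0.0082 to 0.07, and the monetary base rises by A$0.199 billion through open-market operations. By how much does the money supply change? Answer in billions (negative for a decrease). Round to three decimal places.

-0.215 billion

Before: m₁ = (1 + 0.11) / (0.232 + 0.0082 + 0.11) ≈ 3.16962, MB₁ = 1.58, so M₁ = 3.16962 × 1.58 ≈ 5.008 billion.
After: m₂ = (1 + 0.11) / (0.232 + 0.07 + 0.11) ≈ 2.69417, MB₂ = 1.58 + 0.199 = 1.779, so M₂ = 2.69417 × 1.779 ≈ 4.7929 billion.
ΔM = M₂ − M₁ = 4.7929 − 5.008 = -0.2151 billion.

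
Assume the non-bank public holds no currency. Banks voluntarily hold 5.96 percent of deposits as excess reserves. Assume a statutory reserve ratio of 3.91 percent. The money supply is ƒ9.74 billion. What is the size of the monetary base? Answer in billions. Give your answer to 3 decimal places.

The money multiplier is m = 1 / (rr + e) = 1 / (0.0391 + 0.0596) ≈ 10.13171.
MB = M / m = 9.74 / 10.13171 ≈ 0.9613 billion.

ƒ0.961 billion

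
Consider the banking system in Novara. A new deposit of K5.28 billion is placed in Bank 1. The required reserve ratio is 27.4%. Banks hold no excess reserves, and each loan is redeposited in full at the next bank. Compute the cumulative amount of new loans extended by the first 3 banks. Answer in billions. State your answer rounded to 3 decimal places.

K8.637 billion

Bank i lends (1 − rr)^i of the original deposit: Bank 1 lends 5.28·0.7260 ≈ 3.8333, Bank 2 lends 5.28·0.7260² ≈ 2.7830, and so on.
Summing a geometric series: total = 5.28·[0.7260·(1 − 0.7260^3) / (1 − 0.7260)] ≈ 8.6367 billion.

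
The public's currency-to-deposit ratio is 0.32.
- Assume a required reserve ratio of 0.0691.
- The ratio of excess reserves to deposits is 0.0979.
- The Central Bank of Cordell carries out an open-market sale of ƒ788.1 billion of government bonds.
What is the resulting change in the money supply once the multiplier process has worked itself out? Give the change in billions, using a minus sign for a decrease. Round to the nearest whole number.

-2136 billion

The money multiplier is m = (1 + c) / (rr + e + c) = (1 + 0.32) / (0.0691 + 0.0979 + 0.32) ≈ 2.7105.
The sale removes 788.1 billion of base, so ΔM = m × ΔMB = 2.7105 × (−788.1) ≈ -2136.1451 billion.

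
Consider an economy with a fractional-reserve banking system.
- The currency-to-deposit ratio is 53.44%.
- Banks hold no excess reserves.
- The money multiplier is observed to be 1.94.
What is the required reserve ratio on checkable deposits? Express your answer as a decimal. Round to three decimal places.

0.257

Using m = 1.94. Since m = (1 + c)/(c + rr + e), the denominator satisfies c + rr + e = (1 + c)/m = (1 + 0.5344) / 1.94 ≈ 0.790928.
With c = 0.5344 and e = 0, the required reserve ratio on checkable deposits is 0.790928 − 0.5344 − 0 = 0.256528.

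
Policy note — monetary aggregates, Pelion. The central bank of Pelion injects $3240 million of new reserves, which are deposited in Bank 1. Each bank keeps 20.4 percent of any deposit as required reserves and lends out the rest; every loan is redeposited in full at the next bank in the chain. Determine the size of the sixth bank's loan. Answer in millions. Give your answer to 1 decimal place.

Each bank lends a fraction (1 − rr) = 0.7960 of the deposit it receives, so Bank 6 receives 3240·0.7960^5 and lends 3240·0.7960^6 ≈ 824.1826 million.

$824.2 million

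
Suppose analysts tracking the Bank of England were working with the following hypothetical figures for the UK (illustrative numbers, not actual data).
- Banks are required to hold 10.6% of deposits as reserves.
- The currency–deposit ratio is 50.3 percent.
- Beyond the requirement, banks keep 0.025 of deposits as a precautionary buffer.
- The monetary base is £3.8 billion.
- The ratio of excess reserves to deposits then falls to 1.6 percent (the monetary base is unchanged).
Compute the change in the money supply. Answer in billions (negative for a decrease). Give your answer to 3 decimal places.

Initially m₁ = (1 + 0.503) / (0.106 + 0.025 + 0.503) ≈ 2.37066, so M₁ = 2.37066 × 3.8 ≈ 9.0085 billion.
After the change m₂ = (1 + 0.503) / (0.106 + 0.016 + 0.503) = 2.40480, so M₂ = 2.40480 × 3.8 ≈ 9.1382 billion.
ΔM = M₂ − M₁ = 9.1382 − 9.0085 = 0.1297 billion.

£0.130 billion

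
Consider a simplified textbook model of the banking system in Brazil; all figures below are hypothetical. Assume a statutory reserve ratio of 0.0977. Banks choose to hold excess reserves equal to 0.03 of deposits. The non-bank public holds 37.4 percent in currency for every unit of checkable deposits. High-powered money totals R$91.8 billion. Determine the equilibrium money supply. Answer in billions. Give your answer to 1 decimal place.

The money multiplier is m = (1 + c) / (rr + e + c) = (1 + 0.374) / (0.0977 + 0.03 + 0.374) ≈ 2.7387.
So M = m × MB = 2.7387 × 91.8 ≈ 251.4127 billion.

R$251.4 billion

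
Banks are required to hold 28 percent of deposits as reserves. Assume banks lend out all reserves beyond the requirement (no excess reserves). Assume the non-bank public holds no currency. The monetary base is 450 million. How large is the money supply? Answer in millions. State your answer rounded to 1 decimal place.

With no currency drain or excess reserves, the money multiplier is m = 1/rr = 1/0.28 ≈ 3.57143.
Money supply M = m × MB = 3.57143 × 450 = 1607.1435 million.

1607.1 million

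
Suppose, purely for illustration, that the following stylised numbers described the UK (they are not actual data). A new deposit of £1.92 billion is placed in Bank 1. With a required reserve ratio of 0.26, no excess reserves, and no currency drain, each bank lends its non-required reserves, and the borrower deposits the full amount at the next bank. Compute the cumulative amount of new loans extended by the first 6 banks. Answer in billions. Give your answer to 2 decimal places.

£4.57 billion

Bank i lends (1 − rr)^i of the original deposit: Bank 1 lends 1.92·0.7400 = 1.4208, Bank 2 lends 1.92·0.7400² ≈ 1.0514, and so on.
Summing a geometric series: total = 1.92·[0.7400·(1 − 0.7400^6) / (1 − 0.7400)] ≈ 4.5673 billion.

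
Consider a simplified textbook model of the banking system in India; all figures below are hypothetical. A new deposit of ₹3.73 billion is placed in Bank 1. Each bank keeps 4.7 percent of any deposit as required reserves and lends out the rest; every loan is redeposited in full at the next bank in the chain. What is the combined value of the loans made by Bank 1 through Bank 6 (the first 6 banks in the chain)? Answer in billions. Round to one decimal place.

₹19.0 billion

Bank i lends (1 − rr)^i of the original deposit: Bank 1 lends 3.73·0.9530 ≈ 3.5547, Bank 2 lends 3.73·0.9530² ≈ 3.3876, and so on.
Summing a geometric series: total = 3.73·[0.9530·(1 − 0.9530^6) / (1 − 0.9530)] ≈ 18.9737 billion.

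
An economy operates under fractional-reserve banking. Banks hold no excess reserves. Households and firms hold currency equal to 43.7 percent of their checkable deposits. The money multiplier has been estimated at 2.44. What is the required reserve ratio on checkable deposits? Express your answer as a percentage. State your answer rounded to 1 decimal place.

15.2%

Using m = 2.44. Since m = (1 + c)/(c + rr + e), the denominator satisfies c + rr + e = (1 + c)/m = (1 + 0.437) / 2.44 ≈ 0.588934.
With c = 0.437 and e = 0, the required reserve ratio on checkable deposits is 0.588934 − 0.437 − 0 = 0.151934.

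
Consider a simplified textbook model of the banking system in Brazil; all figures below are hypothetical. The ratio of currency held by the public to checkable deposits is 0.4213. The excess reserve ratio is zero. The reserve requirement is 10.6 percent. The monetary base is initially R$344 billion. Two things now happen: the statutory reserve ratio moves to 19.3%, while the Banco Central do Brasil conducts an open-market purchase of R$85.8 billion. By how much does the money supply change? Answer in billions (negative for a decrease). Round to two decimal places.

R$67.20 billion

Before: m₁ = (1 + 0.4213) / (0.106 + 0.4213) ≈ 2.695430, MB₁ = 344, so M₁ = 2.695430 × 344 ≈ 927.2279 billion.
After: m₂ = (1 + 0.4213) / (0.193 + 0.4213) ≈ 2.313690, MB₂ = 344 + 85.8 = 429.8, so M₂ = 2.313690 × 429.8 ≈ 994.424 billion.
ΔM = M₂ − M₁ = 994.424 − 927.2279 = 67.1961 billion.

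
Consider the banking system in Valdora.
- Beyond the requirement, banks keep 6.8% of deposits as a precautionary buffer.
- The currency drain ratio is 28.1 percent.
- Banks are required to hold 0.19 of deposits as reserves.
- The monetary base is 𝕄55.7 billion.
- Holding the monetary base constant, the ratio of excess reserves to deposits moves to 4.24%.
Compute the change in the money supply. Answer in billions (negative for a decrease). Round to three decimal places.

Initially m₁ = (1 + 0.281) / (0.19 + 0.068 + 0.281) ≈ 2.376623, so M₁ = 2.376623 × 55.7 ≈ 132.3779 billion.
After the change m₂ = (1 + 0.281) / (0.19 + 0.0424 + 0.281) ≈ 2.495131, so M₂ = 2.495131 × 55.7 ≈ 138.9788 billion.
ΔM = M₂ − M₁ = 138.9788 − 132.3779 = 6.6009 billion.

𝕄6.601 billion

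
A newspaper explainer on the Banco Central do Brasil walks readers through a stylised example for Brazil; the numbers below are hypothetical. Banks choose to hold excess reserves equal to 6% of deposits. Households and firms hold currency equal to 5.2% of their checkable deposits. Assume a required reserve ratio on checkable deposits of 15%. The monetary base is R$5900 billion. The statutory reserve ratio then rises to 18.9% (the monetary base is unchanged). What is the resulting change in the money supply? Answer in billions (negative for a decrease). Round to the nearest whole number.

-3069 billion

Initially m₁ = (1 + 0.052) / (0.15 + 0.06 + 0.052) ≈ 4.01527, so M₁ = 4.01527 × 5900 = 23690.093 billion.
After the change m₂ = (1 + 0.052) / (0.189 + 0.06 + 0.052) ≈ 3.49502, so M₂ = 3.49502 × 5900 = 20620.618 billion.
ΔM = M₂ − M₁ = 20620.618 − 23690.093 = -3069.475 billion.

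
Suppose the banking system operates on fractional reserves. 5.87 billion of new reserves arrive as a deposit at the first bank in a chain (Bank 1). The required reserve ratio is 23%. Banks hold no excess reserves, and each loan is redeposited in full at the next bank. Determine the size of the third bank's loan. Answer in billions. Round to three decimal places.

2.680 billion

Each bank lends a fraction (1 − rr) = 0.7700 of the deposit it receives, so Bank 3 receives 5.87·0.7700^2 and lends 5.87·0.7700^3 ≈ 2.6798 billion.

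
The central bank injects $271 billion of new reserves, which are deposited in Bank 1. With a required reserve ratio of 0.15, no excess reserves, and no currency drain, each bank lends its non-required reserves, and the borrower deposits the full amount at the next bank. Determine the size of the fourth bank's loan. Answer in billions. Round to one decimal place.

$141.5 billion

Each bank lends a fraction (1 − rr) = 0.8500 of the deposit it receives, so Bank 4 receives 271·0.8500^3 and lends 271·0.8500^4 ≈ 141.4637 billion.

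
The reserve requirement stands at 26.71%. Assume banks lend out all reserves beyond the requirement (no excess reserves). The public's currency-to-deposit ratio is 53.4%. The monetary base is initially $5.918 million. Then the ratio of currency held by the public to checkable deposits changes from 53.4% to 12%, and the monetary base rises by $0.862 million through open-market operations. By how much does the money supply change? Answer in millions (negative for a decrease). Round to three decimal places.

Before: m₁ = (1 + 0.534) / (0.2671 + 0.534) ≈ 1.91487, MB₁ = 5.918, so M₁ = 1.91487 × 5.918 ≈ 11.3322 million.
After: m₂ = (1 + 0.12) / (0.2671 + 0.12) ≈ 2.89331, MB₂ = 5.918 + 0.862 = 6.78, so M₂ = 2.89331 × 6.78 ≈ 19.6166 million.
ΔM = M₂ − M₁ = 19.6166 − 11.3322 = 8.2844 million.

$8.284 million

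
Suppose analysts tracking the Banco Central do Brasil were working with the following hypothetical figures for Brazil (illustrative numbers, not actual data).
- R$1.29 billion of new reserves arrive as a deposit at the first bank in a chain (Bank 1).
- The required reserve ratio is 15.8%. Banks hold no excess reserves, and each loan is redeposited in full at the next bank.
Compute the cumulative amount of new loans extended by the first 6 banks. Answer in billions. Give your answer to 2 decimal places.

Bank i lends (1 − rr)^i of the original deposit: Bank 1 lends 1.29·0.8420 ≈ 1.0862, Bank 2 lends 1.29·0.8420² ≈ 0.9146, and so on.
Summing a geometric series: total = 1.29·[0.8420·(1 − 0.8420^6) / (1 − 0.8420)] ≈ 4.4248 billion.

R$4.42 billion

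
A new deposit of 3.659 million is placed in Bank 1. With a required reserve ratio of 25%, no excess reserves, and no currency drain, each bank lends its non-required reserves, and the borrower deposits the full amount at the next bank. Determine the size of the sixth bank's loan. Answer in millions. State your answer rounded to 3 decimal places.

0.651 million

Each bank lends a fraction (1 − rr) = 0.7500 of the deposit it receives, so Bank 6 receives 3.659·0.7500^5 and lends 3.659·0.7500^6 ≈ 0.6512 million.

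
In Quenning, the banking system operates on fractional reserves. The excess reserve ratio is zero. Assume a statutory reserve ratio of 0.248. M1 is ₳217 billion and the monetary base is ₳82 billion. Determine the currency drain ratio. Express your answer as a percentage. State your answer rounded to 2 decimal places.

Using m = M/MB = 217/82 ≈ 2.646341. From m = (1 + c)/(c + rr + e), rearranging gives 1 + c = m·(c + rr + e), so c·(1 − m) = m·(rr + e) − 1.
Hence c = [m·(rr + e) − 1]/(1 − m) = [2.646341 × (0.248 + 0) − 1] / (1 − 2.646341) ≈ 0.208770.

20.88%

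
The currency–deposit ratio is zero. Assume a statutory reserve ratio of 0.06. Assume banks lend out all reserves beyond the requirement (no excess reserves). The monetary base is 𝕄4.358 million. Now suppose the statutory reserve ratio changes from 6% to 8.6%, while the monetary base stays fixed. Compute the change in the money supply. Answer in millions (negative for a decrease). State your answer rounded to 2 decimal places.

-21.96 million

Initially m₁ = 1 / (0.06) ≈ 16.6667, so M₁ = 16.6667 × 4.358 ≈ 72.6335 million.
After the change m₂ = 1 / (0.086) ≈ 11.6279, so M₂ = 11.6279 × 4.358 ≈ 50.6744 million.
ΔM = M₂ − M₁ = 50.6744 − 72.6335 = -21.9591 million.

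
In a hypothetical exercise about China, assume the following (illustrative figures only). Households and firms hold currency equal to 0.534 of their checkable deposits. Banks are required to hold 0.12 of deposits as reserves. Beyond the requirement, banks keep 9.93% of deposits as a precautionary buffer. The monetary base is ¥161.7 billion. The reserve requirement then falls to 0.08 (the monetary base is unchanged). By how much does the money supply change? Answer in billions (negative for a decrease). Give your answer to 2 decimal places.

Initially m₁ = (1 + 0.534) / (0.12 + 0.0993 + 0.534) ≈ 2.036373, so M₁ = 2.036373 × 161.7 ≈ 329.2815 billion.
After the change m₂ = (1 + 0.534) / (0.08 + 0.0993 + 0.534) ≈ 2.150568, so M₂ = 2.150568 × 161.7 ≈ 347.7468 billion.
ΔM = M₂ − M₁ = 347.7468 − 329.2815 = 18.4653 billion.

¥18.47 billion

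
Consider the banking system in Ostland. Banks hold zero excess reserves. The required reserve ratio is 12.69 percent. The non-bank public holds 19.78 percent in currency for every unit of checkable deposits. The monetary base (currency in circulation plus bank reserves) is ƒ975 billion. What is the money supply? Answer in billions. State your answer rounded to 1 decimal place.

ƒ3596.7 billion

The money multiplier is m = (1 + c) / (rr + c) = (1 + 0.1978) / (0.1269 + 0.1978) ≈ 3.68894.
So M = m × MB = 3.68894 × 975 = 3596.7165 billion.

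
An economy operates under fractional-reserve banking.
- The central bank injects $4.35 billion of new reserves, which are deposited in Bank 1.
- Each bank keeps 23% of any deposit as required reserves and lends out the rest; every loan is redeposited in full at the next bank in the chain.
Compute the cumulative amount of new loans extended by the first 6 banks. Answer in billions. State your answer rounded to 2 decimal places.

$11.53 billion

Bank i lends (1 − rr)^i of the original deposit: Bank 1 lends 4.35·0.7700 = 3.3495, Bank 2 lends 4.35·0.7700² ≈ 2.5791, and so on.
Summing a geometric series: total = 4.35·[0.7700·(1 − 0.7700^6) / (1 − 0.7700)] ≈ 11.5278 billion.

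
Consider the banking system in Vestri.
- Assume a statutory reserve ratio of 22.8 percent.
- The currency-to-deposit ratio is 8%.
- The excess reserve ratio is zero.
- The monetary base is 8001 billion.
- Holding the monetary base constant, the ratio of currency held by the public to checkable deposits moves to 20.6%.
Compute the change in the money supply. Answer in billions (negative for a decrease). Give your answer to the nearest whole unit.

-5822 billion

Initially m₁ = (1 + 0.08) / (0.228 + 0.08) ≈ 3.50649, so M₁ = 3.50649 × 8001 ≈ 28055.4265 billion.
After the change m₂ = (1 + 0.206) / (0.228 + 0.206) ≈ 2.77880, so M₂ = 2.77880 × 8001 = 22233.1788 billion.
ΔM = M₂ − M₁ = 22233.1788 − 28055.4265 = -5822.2477 billion.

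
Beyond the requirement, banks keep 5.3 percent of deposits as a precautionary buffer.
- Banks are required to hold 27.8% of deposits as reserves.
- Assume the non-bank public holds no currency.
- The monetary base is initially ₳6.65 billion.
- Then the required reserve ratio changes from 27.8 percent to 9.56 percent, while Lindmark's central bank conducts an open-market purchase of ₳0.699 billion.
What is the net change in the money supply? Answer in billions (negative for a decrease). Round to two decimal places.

Before: m₁ = 1 / (0.278 + 0.053) ≈ 3.0211, MB₁ = 6.65, so M₁ = 3.0211 × 6.65 ≈ 20.0903 billion.
After: m₂ = 1 / (0.0956 + 0.053) ≈ 6.7295, MB₂ = 6.65 + 0.699 = 7.349, so M₂ = 6.7295 × 7.349 ≈ 49.4551 billion.
ΔM = M₂ − M₁ = 49.4551 − 20.0903 = 29.3648 billion.

₳29.36 billion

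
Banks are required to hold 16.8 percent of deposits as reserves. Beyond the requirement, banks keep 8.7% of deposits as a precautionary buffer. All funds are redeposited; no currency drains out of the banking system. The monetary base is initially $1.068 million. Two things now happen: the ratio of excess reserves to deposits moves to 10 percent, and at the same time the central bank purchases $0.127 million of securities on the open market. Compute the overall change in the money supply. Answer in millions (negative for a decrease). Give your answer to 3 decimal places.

$0.271 million

Before: m₁ = 1 / (0.168 + 0.087) ≈ 3.92157, MB₁ = 1.068, so M₁ = 3.92157 × 1.068 ≈ 4.1882 million.
After: m₂ = 1 / (0.168 + 0.1) ≈ 3.73134, MB₂ = 1.068 + 0.127 = 1.195, so M₂ = 3.73134 × 1.195 ≈ 4.459 million.
ΔM = M₂ − M₁ = 4.459 − 4.1882 = 0.2708 million.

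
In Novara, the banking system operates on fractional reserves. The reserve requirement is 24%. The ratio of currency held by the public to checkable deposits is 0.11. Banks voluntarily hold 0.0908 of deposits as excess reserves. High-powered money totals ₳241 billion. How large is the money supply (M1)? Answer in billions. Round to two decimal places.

₳606.87 billion

The money multiplier is m = (1 + c) / (rr + e + c) = (1 + 0.11) / (0.24 + 0.0908 + 0.11) ≈ 2.518149.
So M = m × MB = 2.518149 × 241 ≈ 606.8739 billion.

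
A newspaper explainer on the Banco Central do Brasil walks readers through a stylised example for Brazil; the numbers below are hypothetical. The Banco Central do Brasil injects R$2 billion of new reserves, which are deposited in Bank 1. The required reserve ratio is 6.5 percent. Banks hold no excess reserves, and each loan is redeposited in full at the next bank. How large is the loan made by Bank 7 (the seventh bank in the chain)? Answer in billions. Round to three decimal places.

Each bank lends a fraction (1 − rr) = 0.9350 of the deposit it receives, so Bank 7 receives 2·0.9350^6 and lends 2·0.9350^7 ≈ 1.2494 billion.

R$1.249 billion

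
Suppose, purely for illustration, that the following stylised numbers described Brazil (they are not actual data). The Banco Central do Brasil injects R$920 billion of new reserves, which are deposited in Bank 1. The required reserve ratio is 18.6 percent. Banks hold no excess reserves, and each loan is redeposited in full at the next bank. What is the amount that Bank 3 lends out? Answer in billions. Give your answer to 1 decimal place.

R$496.2 billion

Each bank lends a fraction (1 − rr) = 0.8140 of the deposit it receives, so Bank 3 receives 920·0.8140^2 and lends 920·0.8140^3 ≈ 496.2049 billion.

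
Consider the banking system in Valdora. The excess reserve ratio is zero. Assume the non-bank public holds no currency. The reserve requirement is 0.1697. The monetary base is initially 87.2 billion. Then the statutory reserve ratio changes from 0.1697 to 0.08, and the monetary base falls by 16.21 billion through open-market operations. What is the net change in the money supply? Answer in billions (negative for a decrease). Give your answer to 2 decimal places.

373.53 billion

Before: m₁ = 1 / (0.1697) ≈ 5.89275, MB₁ = 87.2, so M₁ = 5.89275 × 87.2 = 513.8478 billion.
After: m₂ = 1 / (0.08) = 12.5, MB₂ = 87.2 − 16.21 = 70.99, so M₂ = 12.5 × 70.99 = 887.375 billion.
ΔM = M₂ − M₁ = 887.375 − 513.8478 = 373.5272 billion.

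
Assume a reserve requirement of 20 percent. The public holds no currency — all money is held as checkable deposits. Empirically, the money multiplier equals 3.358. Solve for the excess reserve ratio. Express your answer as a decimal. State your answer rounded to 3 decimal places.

0.098

Using m = 3.358. Since m = (1 + c)/(c + rr + e), the denominator satisfies c + rr + e = (1 + c)/m = (1 + 0) / 3.358 ≈ 0.297796.
With c = 0 and rr = 0.2, the excess reserve ratio is 0.297796 − 0 − 0.2 = 0.097796.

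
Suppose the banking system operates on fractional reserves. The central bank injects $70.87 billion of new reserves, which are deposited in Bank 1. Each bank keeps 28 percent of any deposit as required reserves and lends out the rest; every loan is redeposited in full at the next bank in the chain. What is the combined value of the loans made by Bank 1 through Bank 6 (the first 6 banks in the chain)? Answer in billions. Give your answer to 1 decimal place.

Bank i lends (1 − rr)^i of the original deposit: Bank 1 lends 70.87·0.7200 = 51.0264, Bank 2 lends 70.87·0.7200² ≈ 36.7390, and so on.
Summing a geometric series: total = 70.87·[0.7200·(1 − 0.7200^6) / (1 − 0.7200)] ≈ 156.8489 billion.

$156.8 billion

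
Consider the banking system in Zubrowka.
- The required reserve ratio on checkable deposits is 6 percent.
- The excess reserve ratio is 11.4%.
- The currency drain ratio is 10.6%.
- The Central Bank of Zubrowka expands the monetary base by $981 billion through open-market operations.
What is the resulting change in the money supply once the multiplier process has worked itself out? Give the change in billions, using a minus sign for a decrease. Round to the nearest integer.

The money multiplier is m = (1 + c) / (rr + e + c) = (1 + 0.106) / (0.06 + 0.114 + 0.106) = 3.95.
The purchase adds 981 billion of base, so ΔM = m × ΔMB = 3.95 × (+981) = 3874.95 billion.

$3875 billion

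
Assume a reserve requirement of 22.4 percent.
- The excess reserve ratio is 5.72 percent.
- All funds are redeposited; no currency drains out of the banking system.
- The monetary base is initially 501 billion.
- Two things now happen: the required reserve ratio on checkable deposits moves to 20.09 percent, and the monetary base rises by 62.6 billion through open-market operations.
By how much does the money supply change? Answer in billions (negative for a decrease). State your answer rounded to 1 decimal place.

Before: m₁ = 1 / (0.224 + 0.0572) ≈ 3.55619, MB₁ = 501, so M₁ = 3.55619 × 501 ≈ 1781.6512 billion.
After: m₂ = 1 / (0.2009 + 0.0572) ≈ 3.87447, MB₂ = 501 + 62.6 = 563.6, so M₂ = 3.87447 × 563.6 ≈ 2183.6513 billion.
ΔM = M₂ − M₁ = 2183.6513 − 1781.6512 = 402.0001 billion.

402.0 billion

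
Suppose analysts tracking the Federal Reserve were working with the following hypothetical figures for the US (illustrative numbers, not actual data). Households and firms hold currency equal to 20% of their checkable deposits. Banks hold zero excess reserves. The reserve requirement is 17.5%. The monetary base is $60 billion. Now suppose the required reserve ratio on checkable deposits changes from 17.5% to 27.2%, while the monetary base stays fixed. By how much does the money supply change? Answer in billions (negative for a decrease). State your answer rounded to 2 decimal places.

-39.46 billion

Initially m₁ = (1 + 0.2) / (0.175 + 0.2) = 3.2, so M₁ = 3.2 × 60 = 192 billion.
After the change m₂ = (1 + 0.2) / (0.272 + 0.2) ≈ 2.54237, so M₂ = 2.54237 × 60 = 152.5422 billion.
ΔM = M₂ − M₁ = 152.5422 − 192 = -39.4578 billion.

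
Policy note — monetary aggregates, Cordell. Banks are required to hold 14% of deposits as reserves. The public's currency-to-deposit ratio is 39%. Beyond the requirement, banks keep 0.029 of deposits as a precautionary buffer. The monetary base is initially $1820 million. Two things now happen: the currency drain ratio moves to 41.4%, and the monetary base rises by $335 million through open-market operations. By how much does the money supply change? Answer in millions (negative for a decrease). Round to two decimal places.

Before: m₁ = (1 + 0.39) / (0.14 + 0.029 + 0.39) ≈ 2.4865832, MB₁ = 1820, so M₁ = 2.4865832 × 1820 ≈ 4525.5814 million.
After: m₂ = (1 + 0.414) / (0.14 + 0.029 + 0.414) ≈ 2.4253859, MB₂ = 1820 + 335 = 2155, so M₂ = 2.4253859 × 2155 ≈ 5226.7066 million.
ΔM = M₂ − M₁ = 5226.7066 − 4525.5814 = 701.1252 million.

$701.13 million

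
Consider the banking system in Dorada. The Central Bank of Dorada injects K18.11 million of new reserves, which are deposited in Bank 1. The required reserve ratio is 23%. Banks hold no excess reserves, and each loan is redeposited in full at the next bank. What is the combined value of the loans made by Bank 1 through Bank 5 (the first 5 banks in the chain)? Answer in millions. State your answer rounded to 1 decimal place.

K44.2 million

Bank i lends (1 − rr)^i of the original deposit: Bank 1 lends 18.11·0.7700 = 13.9447, Bank 2 lends 18.11·0.7700² ≈ 10.7374, and so on.
Summing a geometric series: total = 18.11·[0.7700·(1 − 0.7700^5) / (1 − 0.7700)] ≈ 44.2181 million.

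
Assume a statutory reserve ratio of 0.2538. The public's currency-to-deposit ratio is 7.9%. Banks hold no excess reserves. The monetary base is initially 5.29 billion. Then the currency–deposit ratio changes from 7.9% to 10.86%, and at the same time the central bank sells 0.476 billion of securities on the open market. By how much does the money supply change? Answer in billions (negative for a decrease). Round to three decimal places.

-2.425 billion

Before: m₁ = (1 + 0.079) / (0.2538 + 0.079) ≈ 3.24219, MB₁ = 5.29, so M₁ = 3.24219 × 5.29 ≈ 17.1512 billion.
After: m₂ = (1 + 0.1086) / (0.2538 + 0.1086) ≈ 3.05905, MB₂ = 5.29 − 0.476 = 4.814, so M₂ = 3.05905 × 4.814 ≈ 14.7263 billion.
ΔM = M₂ − M₁ = 14.7263 − 17.1512 = -2.4249 billion.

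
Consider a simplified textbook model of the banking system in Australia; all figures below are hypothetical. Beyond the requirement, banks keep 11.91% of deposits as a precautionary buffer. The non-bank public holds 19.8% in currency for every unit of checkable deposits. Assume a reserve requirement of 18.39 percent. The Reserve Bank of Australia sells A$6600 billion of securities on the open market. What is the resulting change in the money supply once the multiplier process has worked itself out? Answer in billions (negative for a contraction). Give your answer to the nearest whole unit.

The money multiplier is m = (1 + c) / (rr + e + c) = (1 + 0.198) / (0.1839 + 0.1191 + 0.198) ≈ 2.39122.
The sale removes 6600 billion of base, so ΔM = m × ΔMB = 2.39122 × (−6600) = -15782.052 billion.

-15782 billion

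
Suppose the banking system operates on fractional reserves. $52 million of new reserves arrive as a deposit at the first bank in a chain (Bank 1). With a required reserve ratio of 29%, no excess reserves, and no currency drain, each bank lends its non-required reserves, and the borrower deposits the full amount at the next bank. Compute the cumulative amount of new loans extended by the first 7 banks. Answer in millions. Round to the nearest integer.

$116 million

Bank i lends (1 − rr)^i of the original deposit: Bank 1 lends 52·0.7100 = 36.9200, Bank 2 lends 52·0.7100² = 26.2132, and so on.
Summing a geometric series: total = 52·[0.7100·(1 − 0.7100^7) / (1 − 0.7100)] ≈ 115.7313 million.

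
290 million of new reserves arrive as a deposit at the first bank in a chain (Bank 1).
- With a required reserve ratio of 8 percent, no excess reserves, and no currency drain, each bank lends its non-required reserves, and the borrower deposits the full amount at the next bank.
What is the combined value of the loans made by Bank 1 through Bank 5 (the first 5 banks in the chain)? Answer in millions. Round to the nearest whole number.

1137 million

Bank i lends (1 − rr)^i of the original deposit: Bank 1 lends 290·0.9200 = 266.8000, Bank 2 lends 290·0.9200² = 245.4560, and so on.
Summing a geometric series: total = 290·[0.9200·(1 − 0.9200^5) / (1 − 0.9200)] ≈ 1136.9631 million.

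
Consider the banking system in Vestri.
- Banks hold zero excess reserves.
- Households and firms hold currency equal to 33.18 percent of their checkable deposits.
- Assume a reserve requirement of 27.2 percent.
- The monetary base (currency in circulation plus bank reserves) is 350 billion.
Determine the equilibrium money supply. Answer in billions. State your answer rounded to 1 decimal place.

The money multiplier is m = (1 + c) / (rr + c) = (1 + 0.3318) / (0.272 + 0.3318) ≈ 2.20570.
So M = m × MB = 2.20570 × 350 = 771.995 billion.

772.0 billion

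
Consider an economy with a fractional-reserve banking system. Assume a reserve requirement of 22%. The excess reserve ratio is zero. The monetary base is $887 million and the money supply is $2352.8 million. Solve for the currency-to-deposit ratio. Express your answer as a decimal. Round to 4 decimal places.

0.2520

Using m = M/MB = 2352.8/887 ≈ 2.652537. From m = (1 + c)/(c + rr + e), rearranging gives 1 + c = m·(c + rr + e), so c·(1 − m) = m·(rr + e) − 1.
Hence c = [m·(rr + e) − 1]/(1 − m) = [2.652537 × (0.22 + 0) − 1] / (1 − 2.652537) ≈ 0.252002.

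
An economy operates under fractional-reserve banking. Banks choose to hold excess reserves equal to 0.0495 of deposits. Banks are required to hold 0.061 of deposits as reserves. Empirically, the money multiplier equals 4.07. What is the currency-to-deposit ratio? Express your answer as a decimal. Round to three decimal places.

Using m = 4.07. From m = (1 + c)/(c + rr + e), rearranging gives 1 + c = m·(c + rr + e), so c·(1 − m) = m·(rr + e) − 1.
Hence c = [m·(rr + e) − 1]/(1 − m) = [4.07 × (0.061 + 0.0495) − 1] / (1 − 4.07) ≈ 0.179239.

0.179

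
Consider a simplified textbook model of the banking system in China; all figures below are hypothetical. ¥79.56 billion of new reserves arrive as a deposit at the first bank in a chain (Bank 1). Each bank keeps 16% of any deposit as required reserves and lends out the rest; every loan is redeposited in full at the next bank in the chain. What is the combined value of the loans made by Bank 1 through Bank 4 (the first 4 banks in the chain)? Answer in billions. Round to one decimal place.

¥209.7 billion

Bank i lends (1 − rr)^i of the original deposit: Bank 1 lends 79.56·0.8400 = 66.8304, Bank 2 lends 79.56·0.8400² ≈ 56.1375, and so on.
Summing a geometric series: total = 79.56·[0.8400·(1 − 0.8400^4) / (1 − 0.8400)] ≈ 209.7341 billion.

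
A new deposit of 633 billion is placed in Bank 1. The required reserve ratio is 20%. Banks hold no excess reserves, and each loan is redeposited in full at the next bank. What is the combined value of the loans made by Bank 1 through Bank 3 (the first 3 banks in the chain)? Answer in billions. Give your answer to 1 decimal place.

Bank i lends (1 − rr)^i of the original deposit: Bank 1 lends 633·0.8000 = 506.4000, Bank 2 lends 633·0.8000² = 405.1200, and so on.
Summing a geometric series: total = 633·[0.8000·(1 − 0.8000^3) / (1 − 0.8000)] = 1235.6160 billion.

1235.6 billion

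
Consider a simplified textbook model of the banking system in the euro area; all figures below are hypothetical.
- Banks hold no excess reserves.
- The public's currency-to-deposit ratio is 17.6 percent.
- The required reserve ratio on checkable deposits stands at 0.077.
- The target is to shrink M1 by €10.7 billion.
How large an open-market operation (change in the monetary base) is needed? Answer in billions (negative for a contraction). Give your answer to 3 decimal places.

The money multiplier is m = (1 + c) / (rr + c) = (1 + 0.176) / (0.077 + 0.176) ≈ 4.648221.
ΔMB = ΔM / m = (−10.7) / 4.648221 ≈ -2.302 billion.

-2.302 billion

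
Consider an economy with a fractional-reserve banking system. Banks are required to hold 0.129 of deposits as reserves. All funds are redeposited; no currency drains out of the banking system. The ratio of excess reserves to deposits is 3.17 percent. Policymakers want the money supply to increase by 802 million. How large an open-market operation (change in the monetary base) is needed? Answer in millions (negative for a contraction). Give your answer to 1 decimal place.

128.9 million

The money multiplier is m = 1 / (rr + e) = 1 / (0.129 + 0.0317) ≈ 6.22278.
ΔMB = ΔM / m = (+802) / 6.22278 ≈ 128.8813 million.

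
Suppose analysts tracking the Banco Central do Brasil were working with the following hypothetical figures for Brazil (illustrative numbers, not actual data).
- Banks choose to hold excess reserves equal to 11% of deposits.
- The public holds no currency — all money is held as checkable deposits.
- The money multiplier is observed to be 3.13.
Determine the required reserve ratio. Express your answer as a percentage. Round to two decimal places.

Using m = 3.13. Since m = (1 + c)/(c + rr + e), the denominator satisfies c + rr + e = (1 + c)/m = (1 + 0) / 3.13 ≈ 0.319489.
With c = 0 and e = 0.11, the required reserve ratio is 0.319489 − 0 − 0.11 = 0.209489.

20.95%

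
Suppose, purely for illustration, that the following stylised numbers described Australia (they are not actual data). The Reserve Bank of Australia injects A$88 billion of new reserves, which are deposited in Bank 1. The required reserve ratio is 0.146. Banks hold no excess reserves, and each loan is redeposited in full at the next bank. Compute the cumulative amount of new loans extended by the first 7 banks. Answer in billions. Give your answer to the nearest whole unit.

A$344 billion

Bank i lends (1 − rr)^i of the original deposit: Bank 1 lends 88·0.8540 = 75.1520, Bank 2 lends 88·0.8540² ≈ 64.1798, and so on.
Summing a geometric series: total = 88·[0.8540·(1 − 0.8540^7) / (1 − 0.8540)] ≈ 344.2129 billion.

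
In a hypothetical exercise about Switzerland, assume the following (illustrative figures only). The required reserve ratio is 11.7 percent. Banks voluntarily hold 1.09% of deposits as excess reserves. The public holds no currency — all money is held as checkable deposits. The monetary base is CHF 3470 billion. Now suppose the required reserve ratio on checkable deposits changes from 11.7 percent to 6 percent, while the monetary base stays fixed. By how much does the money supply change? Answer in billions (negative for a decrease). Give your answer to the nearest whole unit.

Initially m₁ = 1 / (0.117 + 0.0109) ≈ 7.81861, so M₁ = 7.81861 × 3470 = 27130.5767 billion.
After the change m₂ = 1 / (0.06 + 0.0109) ≈ 14.10437, so M₂ = 14.10437 × 3470 = 48942.1639 billion.
ΔM = M₂ − M₁ = 48942.1639 − 27130.5767 = 21811.5872 billion.

CHF 21812 billion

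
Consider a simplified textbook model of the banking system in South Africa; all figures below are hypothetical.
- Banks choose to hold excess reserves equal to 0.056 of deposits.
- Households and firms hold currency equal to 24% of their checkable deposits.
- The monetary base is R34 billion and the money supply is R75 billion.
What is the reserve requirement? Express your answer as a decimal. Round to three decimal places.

Using m = M/MB = 75/34 ≈ 2.205882. Since m = (1 + c)/(c + rr + e), the denominator satisfies c + rr + e = (1 + c)/m = (1 + 0.24) / 2.205882 ≈ 0.562133.
With c = 0.24 and e = 0.056, the reserve requirement is 0.562133 − 0.24 − 0.056 = 0.266133.

0.266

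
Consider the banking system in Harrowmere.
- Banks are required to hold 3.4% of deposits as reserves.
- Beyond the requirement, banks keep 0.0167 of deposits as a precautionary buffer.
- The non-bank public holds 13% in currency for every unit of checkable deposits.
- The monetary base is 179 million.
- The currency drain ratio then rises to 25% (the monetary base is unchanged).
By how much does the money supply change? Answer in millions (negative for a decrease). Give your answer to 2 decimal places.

Initially m₁ = (1 + 0.13) / (0.034 + 0.0167 + 0.13) ≈ 6.253459, so M₁ = 6.253459 × 179 ≈ 1119.3692 million.
After the change m₂ = (1 + 0.25) / (0.034 + 0.0167 + 0.25) ≈ 4.156967, so M₂ = 4.156967 × 179 ≈ 744.0971 million.
ΔM = M₂ − M₁ = 744.0971 − 1119.3692 = -375.2721 million.

-375.27 million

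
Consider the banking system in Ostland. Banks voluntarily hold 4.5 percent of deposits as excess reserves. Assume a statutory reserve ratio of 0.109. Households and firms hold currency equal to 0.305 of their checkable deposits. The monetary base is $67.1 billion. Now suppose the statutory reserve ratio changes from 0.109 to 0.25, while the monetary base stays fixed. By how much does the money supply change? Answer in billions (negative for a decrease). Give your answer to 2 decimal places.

-44.83 billion

Initially m₁ = (1 + 0.305) / (0.109 + 0.045 + 0.305) ≈ 2.84314, so M₁ = 2.84314 × 67.1 ≈ 190.7747 billion.
After the change m₂ = (1 + 0.305) / (0.25 + 0.045 + 0.305) = 2.17500, so M₂ = 2.17500 × 67.1 = 145.9425 billion.
ΔM = M₂ − M₁ = 145.9425 − 190.7747 = -44.8322 billion.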